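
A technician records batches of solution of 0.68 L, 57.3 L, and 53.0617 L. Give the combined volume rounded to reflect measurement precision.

111.0 L

0.68 L + 57.3 L + 53.0617 L = 111.0417 L.
Addition/subtraction keeps the fewest decimal places: 0.68 → 2 decimal places, 57.3 → 1 decimal place, 53.0617 → 4 decimal places; limit is 1.
Rounded to 1 decimal place: 111.0 L.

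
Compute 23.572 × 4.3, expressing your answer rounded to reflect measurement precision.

23.572 × 4.3 = 101.3596
Multiplication/division keeps the fewest significant figures: 23.572 → 5 s.f., 4.3 → 2 s.f.; limit is 2.
Rounded to 2 significant figures: 1.0 × 10².

1.0 × 10²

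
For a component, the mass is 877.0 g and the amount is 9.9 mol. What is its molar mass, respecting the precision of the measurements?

89 g/mol

molar mass = 877.0 g ÷ 9.9 mol = 88.5858585859… g/mol.
877.0 has 4 significant figures; 9.9 has 2.
Division/multiplication keeps the fewest: 2 significant figures.
Rounded: 89 g/mol.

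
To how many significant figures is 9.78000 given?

9.78000: trailing zeros after a decimal point are significant.

6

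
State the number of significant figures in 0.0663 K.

3

0.0663: leading zeros are not significant.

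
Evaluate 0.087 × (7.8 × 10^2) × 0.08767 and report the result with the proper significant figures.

0.087 × (7.8 × 10^2) × 0.08767 = 5.9492862
Multiplication/division keeps the fewest significant figures: 0.087 → 2 s.f., 7.8 × 10^2 → 2 s.f., 0.08767 → 4 s.f.; limit is 2.
Rounded to 2 significant figures: 5.9.

5.9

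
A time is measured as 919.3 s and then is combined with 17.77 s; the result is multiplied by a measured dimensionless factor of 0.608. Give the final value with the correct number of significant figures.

919.3 s + 17.77 s = 937.07 s; the sum is limited to 1 decimal place (4 s.f.).
Carrying full precision, 937.07 × 0.608 = 569.73856 s; 0.608 has 3 s.f., so the result keeps min(4, 3) = 3 s.f.
Rounded to 3 significant figures: 570. s.

570. s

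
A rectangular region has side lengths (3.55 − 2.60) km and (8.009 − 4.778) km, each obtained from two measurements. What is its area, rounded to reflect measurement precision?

3.1 km²

3.55 − 2.60 = 0.95, limited to 2 d.p. → 2 s.f.; 8.009 − 4.778 = 3.231, limited to 3 d.p. → 4 s.f.
Carrying full precision, 0.95 × 3.231 = 3.06945; keep min(2, 4) = 2 s.f.
Rounded to 2 significant figures: 3.1 km².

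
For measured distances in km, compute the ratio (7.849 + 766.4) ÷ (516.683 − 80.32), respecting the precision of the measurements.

1.774

7.849 + 766.4 = 774.249, limited to 1 d.p. → 4 s.f.; 516.683 − 80.32 = 436.363, limited to 2 d.p. → 5 s.f.
Carrying full precision, 774.249 ÷ 436.363 = 1.77432321255…; keep min(4, 5) = 4 s.f.
Rounded to 4 significant figures: 1.774.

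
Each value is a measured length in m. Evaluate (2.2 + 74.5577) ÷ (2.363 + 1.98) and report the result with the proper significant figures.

2.2 + 74.5577 = 76.7577, limited to 1 d.p. → 3 s.f.; 2.363 + 1.98 = 4.343, limited to 2 d.p. → 3 s.f.
Carrying full precision, 76.7577 ÷ 4.343 = 17.6738890168…; keep min(3, 3) = 3 s.f.
Rounded to 3 significant figures: 17.7.

17.7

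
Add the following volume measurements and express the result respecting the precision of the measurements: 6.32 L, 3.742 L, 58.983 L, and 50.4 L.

1.194 × 10^2 L

6.32 L + 3.742 L + 58.983 L + 50.4 L = 119.445 L.
Addition/subtraction keeps the fewest decimal places: 6.32 → 2 decimal places, 3.742 → 3 decimal places, 58.983 → 3 decimal places, 50.4 → 1 decimal place; limit is 1.
Rounded to 1 decimal place: 1.194 × 10^2 L.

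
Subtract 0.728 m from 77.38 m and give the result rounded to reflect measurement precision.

76.65 m

77.38 m − 0.728 m = 76.652 m.
Addition/subtraction keeps the fewest decimal places: 77.38 → 2 decimal places, 0.728 → 3 decimal places; limit is 2.
Rounded to 2 decimal places: 76.65 m.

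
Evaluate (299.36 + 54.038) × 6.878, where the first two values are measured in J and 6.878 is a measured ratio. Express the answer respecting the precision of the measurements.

2431 J

299.36 J + 54.038 J = 353.398 J; the sum is limited to 2 decimal places (5 s.f.).
Carrying full precision, 353.398 × 6.878 = 2430.671444 J; 6.878 has 4 s.f., so the result keeps min(5, 4) = 4 s.f.
Rounded to 4 significant figures: 2431 J.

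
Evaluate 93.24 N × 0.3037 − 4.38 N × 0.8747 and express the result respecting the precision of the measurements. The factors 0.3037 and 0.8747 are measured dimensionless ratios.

93.24 × 0.3037 = 28.316988 → 28.32 N (4 s.f., last digit at the 10^-2 place).
4.38 × 0.8747 = 3.831186 → 3.83 N (3 s.f., last digit at the 10^-2 place).
Difference: 24.485802 N; keep the coarser place, 10^-2.
Result: 24.49 N.

24.49 N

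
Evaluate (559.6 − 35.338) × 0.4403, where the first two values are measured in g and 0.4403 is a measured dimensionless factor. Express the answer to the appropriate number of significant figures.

559.6 g − 35.338 g = 524.262 g; the difference is limited to 1 decimal place (4 s.f.).
Carrying full precision, 524.262 × 0.4403 = 230.8325586 g; 0.4403 has 4 s.f., so the result keeps min(4, 4) = 4 s.f.
Rounded to 4 significant figures: 230.8 g.

230.8 g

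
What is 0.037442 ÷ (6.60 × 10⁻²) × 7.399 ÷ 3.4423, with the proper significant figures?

0.037442 ÷ (6.60 × 10⁻²) × 7.399 ÷ 3.4423 = 1.21938097238…
Multiplication/division keeps the fewest significant figures: 0.037442 → 5 s.f., 6.60 × 10⁻² → 3 s.f., 7.399 → 4 s.f., 3.4423 → 5 s.f.; limit is 3.
Rounded to 3 significant figures: 1.22.

1.22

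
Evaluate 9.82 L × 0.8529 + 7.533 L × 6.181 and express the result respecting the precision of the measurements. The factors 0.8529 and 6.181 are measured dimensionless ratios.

9.82 × 0.8529 = 8.375478 → 8.38 L (3 s.f., last digit at the 10^-2 place).
7.533 × 6.181 = 46.561473 → 46.56 L (4 s.f., last digit at the 10^-2 place).
Sum: 54.936951 L; keep the coarser place, 10^-2.
Result: 54.94 L.

54.94 L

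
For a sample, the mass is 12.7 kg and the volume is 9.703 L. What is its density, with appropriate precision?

density = 12.7 kg ÷ 9.703 L = 1.30887354426… kg/L.
12.7 has 3 significant figures; 9.703 has 4.
Division/multiplication keeps the fewest: 3 significant figures.
Rounded: 1.31 kg/L.

1.31 kg/L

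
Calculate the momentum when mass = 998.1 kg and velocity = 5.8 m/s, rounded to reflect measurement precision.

5.8 × 10^3 kg·m/s

momentum = 998.1 kg × 5.8 m/s = 5788.98 kg·m/s.
998.1 has 4 significant figures; 5.8 has 2.
Division/multiplication keeps the fewest: 2 significant figures.
Rounded: 5.8 × 10^3 kg·m/s.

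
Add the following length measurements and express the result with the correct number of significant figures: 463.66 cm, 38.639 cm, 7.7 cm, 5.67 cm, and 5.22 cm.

520.9 cm

463.66 cm + 38.639 cm + 7.7 cm + 5.67 cm + 5.22 cm = 520.889 cm.
Addition/subtraction keeps the fewest decimal places: 463.66 → 2 decimal places, 38.639 → 3 decimal places, 7.7 → 1 decimal place, 5.67 → 2 decimal places, 5.22 → 2 decimal places; limit is 1.
Rounded to 1 decimal place: 520.9 cm.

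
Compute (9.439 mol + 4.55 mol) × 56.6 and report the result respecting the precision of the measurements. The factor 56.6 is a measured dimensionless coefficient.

792 mol

9.439 mol + 4.55 mol = 13.989 mol; the sum is limited to 2 decimal places (4 s.f.).
Carrying full precision, 13.989 × 56.6 = 791.7774 mol; 56.6 has 3 s.f., so the result keeps min(4, 3) = 3 s.f.
Rounded to 3 significant figures: 792 mol.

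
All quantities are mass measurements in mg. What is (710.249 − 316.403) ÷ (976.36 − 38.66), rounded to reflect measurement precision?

4.2001 × 10^-1

710.249 − 316.403 = 393.846, limited to 3 d.p. → 6 s.f.; 976.36 − 38.66 = 937.70, limited to 2 d.p. → 5 s.f.
Carrying full precision, 393.846 ÷ 937.70 = 0.42001279727…; keep min(6, 5) = 5 s.f.
Rounded to 5 significant figures: 4.2001 × 10^-1.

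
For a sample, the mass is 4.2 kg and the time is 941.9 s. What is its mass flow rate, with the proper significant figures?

0.0045 kg/s

mass flow rate = 4.2 kg ÷ 941.9 s = 0.00445907208833… kg/s.
4.2 has 2 significant figures; 941.9 has 4.
Division/multiplication keeps the fewest: 2 significant figures.
Rounded: 0.0045 kg/s.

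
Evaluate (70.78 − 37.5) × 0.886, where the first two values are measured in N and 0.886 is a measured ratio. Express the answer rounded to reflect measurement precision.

29.5 N

70.78 N − 37.5 N = 33.28 N; the difference is limited to 1 decimal place (3 s.f.).
Carrying full precision, 33.28 × 0.886 = 29.48608 N; 0.886 has 3 s.f., so the result keeps min(3, 3) = 3 s.f.
Rounded to 3 significant figures: 29.5 N.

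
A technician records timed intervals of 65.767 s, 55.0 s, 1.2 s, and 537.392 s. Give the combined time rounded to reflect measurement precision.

6.594 × 10^2 s

65.767 s + 55.0 s + 1.2 s + 537.392 s = 659.359 s.
Addition/subtraction keeps the fewest decimal places: 65.767 → 3 decimal places, 55.0 → 1 decimal place, 1.2 → 1 decimal place, 537.392 → 3 decimal places; limit is 1.
Rounded to 1 decimal place: 6.594 × 10^2 s.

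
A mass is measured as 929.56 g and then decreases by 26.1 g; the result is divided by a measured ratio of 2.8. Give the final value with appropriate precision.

929.56 g − 26.1 g = 903.46 g; the difference is limited to 1 decimal place (4 s.f.).
Carrying full precision, 903.46 ÷ 2.8 = 322.664285714… g; 2.8 has 2 s.f., so the result keeps min(4, 2) = 2 s.f.
Rounded to 2 significant figures: 3.2 × 10^2 g.

3.2 × 10^2 g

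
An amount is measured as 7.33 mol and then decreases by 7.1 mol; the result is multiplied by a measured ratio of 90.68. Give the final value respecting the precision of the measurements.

2 × 10^1 mol

7.33 mol − 7.1 mol = 0.23 mol; the difference is limited to 1 decimal place (1 s.f.).
Carrying full precision, 0.23 × 90.68 = 20.8564 mol; 90.68 has 4 s.f., so the result keeps min(1, 4) = 1 s.f.
Rounded to 1 significant figure: 2 × 10^1 mol.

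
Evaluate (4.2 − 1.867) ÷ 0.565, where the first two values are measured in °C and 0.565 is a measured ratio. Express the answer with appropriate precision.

4.1 °C

4.2 °C − 1.867 °C = 2.333 °C; the difference is limited to 1 decimal place (2 s.f.).
Carrying full precision, 2.333 ÷ 0.565 = 4.12920353982… °C; 0.565 has 3 s.f., so the result keeps min(2, 3) = 2 s.f.
Rounded to 2 significant figures: 4.1 °C.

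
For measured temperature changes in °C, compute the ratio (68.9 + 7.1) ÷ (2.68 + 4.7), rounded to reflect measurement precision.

68.9 + 7.1 = 76.0, limited to 1 d.p. → 3 s.f.; 2.68 + 4.7 = 7.38, limited to 1 d.p. → 2 s.f.
Carrying full precision, 76.0 ÷ 7.38 = 10.298102981…; keep min(3, 2) = 2 s.f.
Rounded to 2 significant figures: 1.0 × 10^1.

1.0 × 10^1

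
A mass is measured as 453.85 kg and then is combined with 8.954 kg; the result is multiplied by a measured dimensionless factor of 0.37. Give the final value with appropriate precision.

453.85 kg + 8.954 kg = 462.804 kg; the sum is limited to 2 decimal places (5 s.f.).
Carrying full precision, 462.804 × 0.37 = 171.23748 kg; 0.37 has 2 s.f., so the result keeps min(5, 2) = 2 s.f.
Rounded to 2 significant figures: 1.7 × 10² kg.

1.7 × 10² kg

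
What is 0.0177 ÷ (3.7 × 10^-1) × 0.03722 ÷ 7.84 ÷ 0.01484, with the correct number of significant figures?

0.0177 ÷ (3.7 × 10^-1) × 0.03722 ÷ 7.84 ÷ 0.01484 = 0.0153037529939…
Multiplication/division keeps the fewest significant figures: 0.0177 → 3 s.f., 3.7 × 10^-1 → 2 s.f., 0.03722 → 4 s.f., 7.84 → 3 s.f., 0.01484 → 4 s.f.; limit is 2.
Rounded to 2 significant figures: 0.015.

0.015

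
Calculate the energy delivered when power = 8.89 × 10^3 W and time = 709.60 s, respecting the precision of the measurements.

6.31 × 10^6 J

energy delivered = 8.89 × 10^3 W × 709.60 s = 6308344 J.
8.89 × 10^3 has 3 significant figures; 709.60 has 5.
Division/multiplication keeps the fewest: 3 significant figures.
Rounded: 6.31 × 10^6 J.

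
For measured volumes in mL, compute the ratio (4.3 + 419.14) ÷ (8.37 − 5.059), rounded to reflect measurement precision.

128

4.3 + 419.14 = 423.44, limited to 1 d.p. → 4 s.f.; 8.37 − 5.059 = 3.311, limited to 2 d.p. → 3 s.f.
Carrying full precision, 423.44 ÷ 3.311 = 127.888855331…; keep min(4, 3) = 3 s.f.
Rounded to 3 significant figures: 128.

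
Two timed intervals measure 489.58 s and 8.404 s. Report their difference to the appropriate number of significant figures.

489.58 s − 8.404 s = 481.176 s.
Addition/subtraction keeps the fewest decimal places: 489.58 → 2 decimal places, 8.404 → 3 decimal places; limit is 2.
Rounded to 2 decimal places: 481.18 s.

481.18 s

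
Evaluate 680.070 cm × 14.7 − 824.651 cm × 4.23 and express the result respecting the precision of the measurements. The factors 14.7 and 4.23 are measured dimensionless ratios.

680.070 × 14.7 = 9997.029 → 1.00 × 10⁴ cm (3 s.f., last digit at the 10^2 place).
824.651 × 4.23 = 3488.27373 → 3.49 × 10³ cm (3 s.f., last digit at the 10^1 place).
Difference: 6508.75527 cm; keep the coarser place, 10^2.
Result: 6.5 × 10³ cm.

6.5 × 10³ cm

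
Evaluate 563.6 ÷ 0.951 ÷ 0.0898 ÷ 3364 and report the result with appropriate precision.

1.96

563.6 ÷ 0.951 ÷ 0.0898 ÷ 3364 = 1.9618154196…
Multiplication/division keeps the fewest significant figures: 563.6 → 4 s.f., 0.951 → 3 s.f., 0.0898 → 3 s.f., 3364 → 4 s.f.; limit is 3.
Rounded to 3 significant figures: 1.96.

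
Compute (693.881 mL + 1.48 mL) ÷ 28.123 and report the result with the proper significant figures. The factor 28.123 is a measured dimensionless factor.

693.881 mL + 1.48 mL = 695.361 mL; the sum is limited to 2 decimal places (5 s.f.).
Carrying full precision, 695.361 ÷ 28.123 = 24.725704939… mL; 28.123 has 5 s.f., so the result keeps min(5, 5) = 5 s.f.
Rounded to 5 significant figures: 24.726 mL.

24.726 mL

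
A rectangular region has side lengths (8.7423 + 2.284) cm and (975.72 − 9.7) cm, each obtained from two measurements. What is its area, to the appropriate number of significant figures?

8.7423 + 2.284 = 11.0263, limited to 3 d.p. → 5 s.f.; 975.72 − 9.7 = 966.02, limited to 1 d.p. → 4 s.f.
Carrying full precision, 11.0263 × 966.02 = 10651.626326; keep min(5, 4) = 4 s.f.
Rounded to 4 significant figures: 1.065 × 10⁴ cm².

1.065 × 10⁴ cm²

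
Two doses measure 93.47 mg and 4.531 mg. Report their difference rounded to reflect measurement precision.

93.47 mg − 4.531 mg = 88.939 mg.
Addition/subtraction keeps the fewest decimal places: 93.47 → 2 decimal places, 4.531 → 3 decimal places; limit is 2.
Rounded to 2 decimal places: 88.94 mg.

88.94 mg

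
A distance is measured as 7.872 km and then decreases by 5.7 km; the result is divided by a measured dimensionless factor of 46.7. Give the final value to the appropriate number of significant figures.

7.872 km − 5.7 km = 2.172 km; the difference is limited to 1 decimal place (2 s.f.).
Carrying full precision, 2.172 ÷ 46.7 = 0.0465096359743… km; 46.7 has 3 s.f., so the result keeps min(2, 3) = 2 s.f.
Rounded to 2 significant figures: 0.047 km.

0.047 km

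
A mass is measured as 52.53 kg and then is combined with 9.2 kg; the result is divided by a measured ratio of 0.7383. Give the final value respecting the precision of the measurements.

52.53 kg + 9.2 kg = 61.73 kg; the sum is limited to 1 decimal place (3 s.f.).
Carrying full precision, 61.73 ÷ 0.7383 = 83.6109982392… kg; 0.7383 has 4 s.f., so the result keeps min(3, 4) = 3 s.f.
Rounded to 3 significant figures: 83.6 kg.

83.6 kg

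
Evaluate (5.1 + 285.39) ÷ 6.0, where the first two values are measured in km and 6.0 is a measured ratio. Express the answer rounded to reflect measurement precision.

48 km

5.1 km + 285.39 km = 290.49 km; the sum is limited to 1 decimal place (4 s.f.).
Carrying full precision, 290.49 ÷ 6.0 = 48.415 km; 6.0 has 2 s.f., so the result keeps min(4, 2) = 2 s.f.
Rounded to 2 significant figures: 48 km.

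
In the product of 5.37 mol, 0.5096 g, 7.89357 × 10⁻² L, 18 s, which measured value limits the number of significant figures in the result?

5.37 mol → 3 s.f.; 0.5096 g → 4 s.f.; 7.89357 × 10⁻² L → 6 s.f.; 18 s → 2 s.f.
The fewest is 2 significant figures, from 18 s.

18 s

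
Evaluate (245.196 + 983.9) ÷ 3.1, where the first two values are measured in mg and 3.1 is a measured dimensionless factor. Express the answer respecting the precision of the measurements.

245.196 mg + 983.9 mg = 1229.096 mg; the sum is limited to 1 decimal place (5 s.f.).
Carrying full precision, 1229.096 ÷ 3.1 = 396.482580645… mg; 3.1 has 2 s.f., so the result keeps min(5, 2) = 2 s.f.
Rounded to 2 significant figures: 4.0 × 10² mg.

4.0 × 10² mg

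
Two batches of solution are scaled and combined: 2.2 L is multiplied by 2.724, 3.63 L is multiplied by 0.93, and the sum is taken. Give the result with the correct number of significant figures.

2.2 × 2.724 = 5.9928 → 6.0 L (2 s.f., last digit at the 10^-1 place).
3.63 × 0.93 = 3.3759 → 3.4 L (2 s.f., last digit at the 10^-1 place).
Sum: 9.3687 L; keep the coarser place, 10^-1.
Result: 9.4 L.

9.4 L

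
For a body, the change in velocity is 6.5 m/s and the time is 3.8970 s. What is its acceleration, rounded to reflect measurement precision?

1.7 m/s²

acceleration = 6.5 m/s ÷ 3.8970 s = 1.6679497049… m/s².
6.5 has 2 significant figures; 3.8970 has 5.
Division/multiplication keeps the fewest: 2 significant figures.
Rounded: 1.7 m/s².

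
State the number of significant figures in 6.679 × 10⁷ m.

4

6.679 × 10⁷: in scientific notation every digit of the coefficient is significant.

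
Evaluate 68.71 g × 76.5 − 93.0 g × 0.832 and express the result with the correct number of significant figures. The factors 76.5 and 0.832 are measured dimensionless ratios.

5.18 × 10³ g

68.71 × 76.5 = 5256.315 → 5.26 × 10³ g (3 s.f., last digit at the 10^1 place).
93.0 × 0.832 = 77.376 → 77.4 g (3 s.f., last digit at the 10^-1 place).
Difference: 5178.939 g; keep the coarser place, 10^1.
Result: 5.18 × 10³ g.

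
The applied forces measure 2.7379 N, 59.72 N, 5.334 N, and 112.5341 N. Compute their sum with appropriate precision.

180.33 N

2.7379 N + 59.72 N + 5.334 N + 112.5341 N = 180.3260 N.
Addition/subtraction keeps the fewest decimal places: 2.7379 → 4 decimal places, 59.72 → 2 decimal places, 5.334 → 3 decimal places, 112.5341 → 4 decimal places; limit is 2.
Rounded to 2 decimal places: 180.33 N.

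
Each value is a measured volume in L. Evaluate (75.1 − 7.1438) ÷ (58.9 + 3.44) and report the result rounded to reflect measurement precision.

1.09

75.1 − 7.1438 = 67.9562, limited to 1 d.p. → 3 s.f.; 58.9 + 3.44 = 62.34, limited to 1 d.p. → 3 s.f.
Carrying full precision, 67.9562 ÷ 62.34 = 1.09008982996…; keep min(3, 3) = 3 s.f.
Rounded to 3 significant figures: 1.09.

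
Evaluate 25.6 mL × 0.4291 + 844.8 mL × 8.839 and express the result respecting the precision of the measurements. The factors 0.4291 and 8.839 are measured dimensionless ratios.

25.6 × 0.4291 = 10.98496 → 11.0 mL (3 s.f., last digit at the 10^-1 place).
844.8 × 8.839 = 7467.1872 → 7467 mL (4 s.f., last digit at the 10^0 place).
Sum: 7478.17216 mL; keep the coarser place, 10^0.
Result: 7478 mL.

7478 mL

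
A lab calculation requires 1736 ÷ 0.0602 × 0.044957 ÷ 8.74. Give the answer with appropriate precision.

148

1736 ÷ 0.0602 × 0.044957 ÷ 8.74 = 148.333457506…
Multiplication/division keeps the fewest significant figures: 1736 → 4 s.f., 0.0602 → 3 s.f., 0.044957 → 5 s.f., 8.74 → 3 s.f.; limit is 3.
Rounded to 3 significant figures: 148.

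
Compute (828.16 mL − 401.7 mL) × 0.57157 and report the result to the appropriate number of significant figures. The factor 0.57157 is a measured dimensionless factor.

828.16 mL − 401.7 mL = 426.46 mL; the difference is limited to 1 decimal place (4 s.f.).
Carrying full precision, 426.46 × 0.57157 = 243.7517422 mL; 0.57157 has 5 s.f., so the result keeps min(4, 5) = 4 s.f.
Rounded to 4 significant figures: 243.8 mL.

243.8 mL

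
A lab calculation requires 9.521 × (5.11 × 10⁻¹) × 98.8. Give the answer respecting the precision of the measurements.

481

9.521 × (5.11 × 10⁻¹) × 98.8 = 480.6848228
Multiplication/division keeps the fewest significant figures: 9.521 → 4 s.f., 5.11 × 10⁻¹ → 3 s.f., 98.8 → 3 s.f.; limit is 3.
Rounded to 3 significant figures: 481.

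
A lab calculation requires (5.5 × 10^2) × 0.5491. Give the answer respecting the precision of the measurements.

(5.5 × 10^2) × 0.5491 = 302.005
Multiplication/division keeps the fewest significant figures: 5.5 × 10^2 → 2 s.f., 0.5491 → 4 s.f.; limit is 2.
Rounded to 2 significant figures: 3.0 × 10^2.

3.0 × 10^2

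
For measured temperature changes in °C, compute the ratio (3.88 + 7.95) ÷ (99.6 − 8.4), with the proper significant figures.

0.130

3.88 + 7.95 = 11.83, limited to 2 d.p. → 4 s.f.; 99.6 − 8.4 = 91.2, limited to 1 d.p. → 3 s.f.
Carrying full precision, 11.83 ÷ 91.2 = 0.129714912281…; keep min(4, 3) = 3 s.f.
Rounded to 3 significant figures: 0.130.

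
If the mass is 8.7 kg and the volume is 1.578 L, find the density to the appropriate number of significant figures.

density = 8.7 kg ÷ 1.578 L = 5.51330798479… kg/L.
8.7 has 2 significant figures; 1.578 has 4.
Division/multiplication keeps the fewest: 2 significant figures.
Rounded: 5.5 kg/L.

5.5 kg/L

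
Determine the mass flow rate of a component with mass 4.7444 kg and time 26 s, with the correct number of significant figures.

mass flow rate = 4.7444 kg ÷ 26 s = 0.182476923077… kg/s.
4.7444 has 5 significant figures; 26 has 2.
Division/multiplication keeps the fewest: 2 significant figures.
Rounded: 0.18 kg/s.

0.18 kg/s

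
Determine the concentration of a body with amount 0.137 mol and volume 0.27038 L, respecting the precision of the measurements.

concentration = 0.137 mol ÷ 0.27038 L = 0.506694282121… mol/L.
0.137 has 3 significant figures; 0.27038 has 5.
Division/multiplication keeps the fewest: 3 significant figures.
Rounded: 0.507 mol/L.

0.507 mol/L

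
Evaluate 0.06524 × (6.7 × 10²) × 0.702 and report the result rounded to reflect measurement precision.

31

0.06524 × (6.7 × 10²) × 0.702 = 30.6849816
Multiplication/division keeps the fewest significant figures: 0.06524 → 4 s.f., 6.7 × 10² → 2 s.f., 0.702 → 3 s.f.; limit is 2.
Rounded to 2 significant figures: 31.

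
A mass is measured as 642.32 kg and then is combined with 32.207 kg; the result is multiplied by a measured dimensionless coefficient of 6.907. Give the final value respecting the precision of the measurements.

642.32 kg + 32.207 kg = 674.527 kg; the sum is limited to 2 decimal places (5 s.f.).
Carrying full precision, 674.527 × 6.907 = 4658.957989 kg; 6.907 has 4 s.f., so the result keeps min(5, 4) = 4 s.f.
Rounded to 4 significant figures: 4.659 × 10³ kg.

4.659 × 10³ kg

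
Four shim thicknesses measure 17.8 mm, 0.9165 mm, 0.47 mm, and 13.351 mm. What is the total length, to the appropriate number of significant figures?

17.8 mm + 0.9165 mm + 0.47 mm + 13.351 mm = 32.5375 mm.
Addition/subtraction keeps the fewest decimal places: 17.8 → 1 decimal place, 0.9165 → 4 decimal places, 0.47 → 2 decimal places, 13.351 → 3 decimal places; limit is 1.
Rounded to 1 decimal place: 32.5 mm.

32.5 mm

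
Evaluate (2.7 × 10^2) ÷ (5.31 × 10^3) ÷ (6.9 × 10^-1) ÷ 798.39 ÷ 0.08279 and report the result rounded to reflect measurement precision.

(2.7 × 10^2) ÷ (5.31 × 10^3) ÷ (6.9 × 10^-1) ÷ 798.39 ÷ 0.08279 = 0.0011148775777…
Multiplication/division keeps the fewest significant figures: 2.7 × 10^2 → 2 s.f., 5.31 × 10^3 → 3 s.f., 6.9 × 10^-1 → 2 s.f., 798.39 → 5 s.f., 0.08279 → 4 s.f.; limit is 2.
Rounded to 2 significant figures: 0.0011.

0.0011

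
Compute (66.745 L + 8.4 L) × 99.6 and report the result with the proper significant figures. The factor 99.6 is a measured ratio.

66.745 L + 8.4 L = 75.145 L; the sum is limited to 1 decimal place (3 s.f.).
Carrying full precision, 75.145 × 99.6 = 7484.442 L; 99.6 has 3 s.f., so the result keeps min(3, 3) = 3 s.f.
Rounded to 3 significant figures: 7.48 × 10³ L.

7.48 × 10³ L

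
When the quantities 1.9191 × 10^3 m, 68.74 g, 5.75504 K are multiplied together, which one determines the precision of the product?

68.74 g

1.9191 × 10^3 m → 5 s.f.; 68.74 g → 4 s.f.; 5.75504 K → 6 s.f.
The fewest is 4 significant figures, from 68.74 g.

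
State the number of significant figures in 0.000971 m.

0.000971: leading zeros are not significant.

3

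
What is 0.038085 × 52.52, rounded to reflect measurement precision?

0.038085 × 52.52 = 2.0002242
Multiplication/division keeps the fewest significant figures: 0.038085 → 5 s.f., 52.52 → 4 s.f.; limit is 4.
Rounded to 4 significant figures: 2.000.

2.000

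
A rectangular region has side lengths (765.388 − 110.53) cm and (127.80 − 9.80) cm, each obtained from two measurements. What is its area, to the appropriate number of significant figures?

765.388 − 110.53 = 654.858, limited to 2 d.p. → 5 s.f.; 127.80 − 9.80 = 118.00, limited to 2 d.p. → 5 s.f.
Carrying full precision, 654.858 × 118.00 = 77273.244; keep min(5, 5) = 5 s.f.
Rounded to 5 significant figures: 77273 cm².

77273 cm²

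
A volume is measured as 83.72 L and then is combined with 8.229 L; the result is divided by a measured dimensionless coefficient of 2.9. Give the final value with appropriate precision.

32 L

83.72 L + 8.229 L = 91.949 L; the sum is limited to 2 decimal places (4 s.f.).
Carrying full precision, 91.949 ÷ 2.9 = 31.7065517241… L; 2.9 has 2 s.f., so the result keeps min(4, 2) = 2 s.f.
Rounded to 2 significant figures: 32 L.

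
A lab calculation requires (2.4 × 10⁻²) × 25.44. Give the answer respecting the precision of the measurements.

(2.4 × 10⁻²) × 25.44 = 0.61056
Multiplication/division keeps the fewest significant figures: 2.4 × 10⁻² → 2 s.f., 25.44 → 4 s.f.; limit is 2.
Rounded to 2 significant figures: 0.61.

0.61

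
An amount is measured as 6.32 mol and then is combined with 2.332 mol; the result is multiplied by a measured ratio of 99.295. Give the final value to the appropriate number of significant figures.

8.59 × 10^2 mol

6.32 mol + 2.332 mol = 8.652 mol; the sum is limited to 2 decimal places (3 s.f.).
Carrying full precision, 8.652 × 99.295 = 859.10034 mol; 99.295 has 5 s.f., so the result keeps min(3, 5) = 3 s.f.
Rounded to 3 significant figures: 8.59 × 10^2 mol.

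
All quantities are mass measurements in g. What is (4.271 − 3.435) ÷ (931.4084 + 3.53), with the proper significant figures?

4.271 − 3.435 = 0.836, limited to 3 d.p. → 3 s.f.; 931.4084 + 3.53 = 934.9384, limited to 2 d.p. → 5 s.f.
Carrying full precision, 0.836 ÷ 934.9384 = 0.000894176557514…; keep min(3, 5) = 3 s.f.
Rounded to 3 significant figures: 8.94 × 10⁻⁴.

8.94 × 10⁻⁴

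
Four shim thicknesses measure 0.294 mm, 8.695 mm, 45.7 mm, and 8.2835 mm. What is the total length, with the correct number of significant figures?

0.294 mm + 8.695 mm + 45.7 mm + 8.2835 mm = 62.9725 mm.
Addition/subtraction keeps the fewest decimal places: 0.294 → 3 decimal places, 8.695 → 3 decimal places, 45.7 → 1 decimal place, 8.2835 → 4 decimal places; limit is 1.
Rounded to 1 decimal place: 63.0 mm.

63.0 mm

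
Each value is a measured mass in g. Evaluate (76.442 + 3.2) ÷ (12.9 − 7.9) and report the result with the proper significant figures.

16

76.442 + 3.2 = 79.642, limited to 1 d.p. → 3 s.f.; 12.9 − 7.9 = 5.0, limited to 1 d.p. → 2 s.f.
Carrying full precision, 79.642 ÷ 5.0 = 15.9284; keep min(3, 2) = 2 s.f.
Rounded to 2 significant figures: 16.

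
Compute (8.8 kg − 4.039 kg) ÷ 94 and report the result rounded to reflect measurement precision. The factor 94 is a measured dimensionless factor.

8.8 kg − 4.039 kg = 4.761 kg; the difference is limited to 1 decimal place (2 s.f.).
Carrying full precision, 4.761 ÷ 94 = 0.0506489361702… kg; 94 has 2 s.f., so the result keeps min(2, 2) = 2 s.f.
Rounded to 2 significant figures: 0.051 kg.

0.051 kg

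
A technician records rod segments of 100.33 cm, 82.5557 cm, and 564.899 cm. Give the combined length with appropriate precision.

100.33 cm + 82.5557 cm + 564.899 cm = 747.7847 cm.
Addition/subtraction keeps the fewest decimal places: 100.33 → 2 decimal places, 82.5557 → 4 decimal places, 564.899 → 3 decimal places; limit is 2.
Rounded to 2 decimal places: 747.78 cm.

747.78 cm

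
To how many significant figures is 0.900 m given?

3

0.900: leading zeros are not significant; trailing zeros after a decimal point are significant.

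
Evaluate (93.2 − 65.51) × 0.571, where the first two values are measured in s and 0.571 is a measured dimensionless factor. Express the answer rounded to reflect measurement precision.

93.2 s − 65.51 s = 27.69 s; the difference is limited to 1 decimal place (3 s.f.).
Carrying full precision, 27.69 × 0.571 = 15.81099 s; 0.571 has 3 s.f., so the result keeps min(3, 3) = 3 s.f.
Rounded to 3 significant figures: 15.8 s.

15.8 s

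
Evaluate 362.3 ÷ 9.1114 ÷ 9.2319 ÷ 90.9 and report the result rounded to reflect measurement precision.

362.3 ÷ 9.1114 ÷ 9.2319 ÷ 90.9 = 0.0473836210321…
Multiplication/division keeps the fewest significant figures: 362.3 → 4 s.f., 9.1114 → 5 s.f., 9.2319 → 5 s.f., 90.9 → 3 s.f.; limit is 3.
Rounded to 3 significant figures: 0.0474.

0.0474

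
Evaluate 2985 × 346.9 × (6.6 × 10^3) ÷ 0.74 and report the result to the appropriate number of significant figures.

2985 × 346.9 × (6.6 × 10^3) ÷ 0.74 = 9.23550932432 × 10^9…
Multiplication/division keeps the fewest significant figures: 2985 → 4 s.f., 346.9 → 4 s.f., 6.6 × 10^3 → 2 s.f., 0.74 → 2 s.f.; limit is 2.
Rounded to 2 significant figures: 9.2 × 10^9.

9.2 × 10^9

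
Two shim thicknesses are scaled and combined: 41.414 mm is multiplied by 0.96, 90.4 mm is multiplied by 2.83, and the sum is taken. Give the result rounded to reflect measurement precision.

41.414 × 0.96 = 39.75744 → 40. mm (2 s.f., last digit at the 10^0 place).
90.4 × 2.83 = 255.832 → 256 mm (3 s.f., last digit at the 10^0 place).
Sum: 295.58944 mm; keep the coarser place, 10^0.
Result: 296 mm.

296 mm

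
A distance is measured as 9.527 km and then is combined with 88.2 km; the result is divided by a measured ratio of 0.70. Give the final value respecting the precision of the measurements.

1.4 × 10^2 km

9.527 km + 88.2 km = 97.727 km; the sum is limited to 1 decimal place (3 s.f.).
Carrying full precision, 97.727 ÷ 0.70 = 139.61 km; 0.70 has 2 s.f., so the result keeps min(3, 2) = 2 s.f.
Rounded to 2 significant figures: 1.4 × 10^2 km.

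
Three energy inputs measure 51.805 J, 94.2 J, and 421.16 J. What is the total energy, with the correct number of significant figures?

567.2 J

51.805 J + 94.2 J + 421.16 J = 567.165 J.
Addition/subtraction keeps the fewest decimal places: 51.805 → 3 decimal places, 94.2 → 1 decimal place, 421.16 → 2 decimal places; limit is 1.
Rounded to 1 decimal place: 567.2 J.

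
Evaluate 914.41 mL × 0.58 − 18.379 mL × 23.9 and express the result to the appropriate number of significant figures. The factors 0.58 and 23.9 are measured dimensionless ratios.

914.41 × 0.58 = 530.3578 → 5.3 × 10^2 mL (2 s.f., last digit at the 10^1 place).
18.379 × 23.9 = 439.2581 → 439 mL (3 s.f., last digit at the 10^0 place).
Difference: 91.0997 mL; keep the coarser place, 10^1.
Result: 9 × 10^1 mL.

9 × 10^1 mL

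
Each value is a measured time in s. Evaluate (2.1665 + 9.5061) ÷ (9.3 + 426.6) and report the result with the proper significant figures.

2.1665 + 9.5061 = 11.6726, limited to 4 d.p. → 6 s.f.; 9.3 + 426.6 = 435.9, limited to 1 d.p. → 4 s.f.
Carrying full precision, 11.6726 ÷ 435.9 = 0.0267781601285…; keep min(6, 4) = 4 s.f.
Rounded to 4 significant figures: 0.02678.

0.02678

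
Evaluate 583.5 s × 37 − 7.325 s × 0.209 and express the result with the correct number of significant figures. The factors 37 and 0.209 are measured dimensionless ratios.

583.5 × 37 = 21589.5 → 2.2 × 10^4 s (2 s.f., last digit at the 10^3 place).
7.325 × 0.209 = 1.530925 → 1.53 s (3 s.f., last digit at the 10^-2 place).
Difference: 21587.969075 s; keep the coarser place, 10^3.
Result: 2.2 × 10^4 s.

2.2 × 10^4 s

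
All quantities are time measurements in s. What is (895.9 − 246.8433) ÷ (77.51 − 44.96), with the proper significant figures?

895.9 − 246.8433 = 649.0567, limited to 1 d.p. → 4 s.f.; 77.51 − 44.96 = 32.55, limited to 2 d.p. → 4 s.f.
Carrying full precision, 649.0567 ÷ 32.55 = 19.9402980031…; keep min(4, 4) = 4 s.f.
Rounded to 4 significant figures: 19.94.

19.94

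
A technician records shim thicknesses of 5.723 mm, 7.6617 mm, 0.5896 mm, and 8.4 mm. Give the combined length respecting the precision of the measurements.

22.4 mm

5.723 mm + 7.6617 mm + 0.5896 mm + 8.4 mm = 22.3743 mm.
Addition/subtraction keeps the fewest decimal places: 5.723 → 3 decimal places, 7.6617 → 4 decimal places, 0.5896 → 4 decimal places, 8.4 → 1 decimal place; limit is 1.
Rounded to 1 decimal place: 22.4 mm.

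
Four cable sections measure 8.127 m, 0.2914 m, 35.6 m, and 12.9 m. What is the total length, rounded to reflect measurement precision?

56.9 m

8.127 m + 0.2914 m + 35.6 m + 12.9 m = 56.9184 m.
Addition/subtraction keeps the fewest decimal places: 8.127 → 3 decimal places, 0.2914 → 4 decimal places, 35.6 → 1 decimal place, 12.9 → 1 decimal place; limit is 1.
Rounded to 1 decimal place: 56.9 m.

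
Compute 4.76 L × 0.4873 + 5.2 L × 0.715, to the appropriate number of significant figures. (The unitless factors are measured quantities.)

4.76 × 0.4873 = 2.319548 → 2.32 L (3 s.f., last digit at the 10^-2 place).
5.2 × 0.715 = 3.718 → 3.7 L (2 s.f., last digit at the 10^-1 place).
Sum: 6.037548 L; keep the coarser place, 10^-1.
Result: 6.0 L.

6.0 L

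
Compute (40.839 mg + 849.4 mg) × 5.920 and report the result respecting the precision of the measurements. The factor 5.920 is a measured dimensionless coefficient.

40.839 mg + 849.4 mg = 890.239 mg; the sum is limited to 1 decimal place (4 s.f.).
Carrying full precision, 890.239 × 5.920 = 5270.21488 mg; 5.920 has 4 s.f., so the result keeps min(4, 4) = 4 s.f.
Rounded to 4 significant figures: 5.270 × 10³ mg.

5.270 × 10³ mg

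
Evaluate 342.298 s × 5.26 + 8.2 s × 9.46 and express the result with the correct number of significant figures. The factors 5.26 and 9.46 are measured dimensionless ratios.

1.88 × 10³ s

342.298 × 5.26 = 1800.48748 → 1.80 × 10³ s (3 s.f., last digit at the 10^1 place).
8.2 × 9.46 = 77.572 → 78 s (2 s.f., last digit at the 10^0 place).
Sum: 1878.05948 s; keep the coarser place, 10^1.
Result: 1.88 × 10³ s.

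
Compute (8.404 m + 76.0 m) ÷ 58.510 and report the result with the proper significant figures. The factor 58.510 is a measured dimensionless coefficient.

8.404 m + 76.0 m = 84.404 m; the sum is limited to 1 decimal place (3 s.f.).
Carrying full precision, 84.404 ÷ 58.510 = 1.44255682789… m; 58.510 has 5 s.f., so the result keeps min(3, 5) = 3 s.f.
Rounded to 3 significant figures: 1.44 m.

1.44 m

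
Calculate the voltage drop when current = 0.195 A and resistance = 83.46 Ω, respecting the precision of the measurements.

voltage drop = 0.195 A × 83.46 Ω = 16.2747 V.
0.195 has 3 significant figures; 83.46 has 4.
Division/multiplication keeps the fewest: 3 significant figures.
Rounded: 16.3 V.

16.3 V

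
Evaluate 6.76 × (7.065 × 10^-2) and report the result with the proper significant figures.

6.76 × (7.065 × 10^-2) = 0.477594
Multiplication/division keeps the fewest significant figures: 6.76 → 3 s.f., 7.065 × 10^-2 → 4 s.f.; limit is 3.
Rounded to 3 significant figures: 0.478.

0.478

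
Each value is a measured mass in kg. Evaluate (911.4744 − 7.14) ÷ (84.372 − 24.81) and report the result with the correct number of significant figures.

15.18

911.4744 − 7.14 = 904.3344, limited to 2 d.p. → 5 s.f.; 84.372 − 24.81 = 59.562, limited to 2 d.p. → 4 s.f.
Carrying full precision, 904.3344 ÷ 59.562 = 15.1830764581…; keep min(5, 4) = 4 s.f.
Rounded to 4 significant figures: 15.18.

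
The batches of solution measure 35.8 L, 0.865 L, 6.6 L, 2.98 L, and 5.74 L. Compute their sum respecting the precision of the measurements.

52.0 L

35.8 L + 0.865 L + 6.6 L + 2.98 L + 5.74 L = 51.985 L.
Addition/subtraction keeps the fewest decimal places: 35.8 → 1 decimal place, 0.865 → 3 decimal places, 6.6 → 1 decimal place, 2.98 → 2 decimal places, 5.74 → 2 decimal places; limit is 1.
Rounded to 1 decimal place: 52.0 L.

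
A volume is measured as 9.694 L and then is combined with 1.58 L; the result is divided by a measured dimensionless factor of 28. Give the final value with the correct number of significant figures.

4.0 × 10⁻¹ L

9.694 L + 1.58 L = 11.274 L; the sum is limited to 2 decimal places (4 s.f.).
Carrying full precision, 11.274 ÷ 28 = 0.402642857143… L; 28 has 2 s.f., so the result keeps min(4, 2) = 2 s.f.
Rounded to 2 significant figures: 4.0 × 10⁻¹ L.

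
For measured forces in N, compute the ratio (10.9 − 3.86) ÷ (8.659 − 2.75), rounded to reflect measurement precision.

1.2

10.9 − 3.86 = 7.04, limited to 1 d.p. → 2 s.f.; 8.659 − 2.75 = 5.909, limited to 2 d.p. → 3 s.f.
Carrying full precision, 7.04 ÷ 5.909 = 1.19140294466…; keep min(2, 3) = 2 s.f.
Rounded to 2 significant figures: 1.2.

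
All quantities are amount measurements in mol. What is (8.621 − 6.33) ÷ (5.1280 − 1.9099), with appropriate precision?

0.712

8.621 − 6.33 = 2.291, limited to 2 d.p. → 3 s.f.; 5.1280 − 1.9099 = 3.2181, limited to 4 d.p. → 5 s.f.
Carrying full precision, 2.291 ÷ 3.2181 = 0.711910754793…; keep min(3, 5) = 3 s.f.
Rounded to 3 significant figures: 0.712.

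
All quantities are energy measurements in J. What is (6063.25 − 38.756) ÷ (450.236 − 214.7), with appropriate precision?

25.58

6063.25 − 38.756 = 6024.494, limited to 2 d.p. → 6 s.f.; 450.236 − 214.7 = 235.536, limited to 1 d.p. → 4 s.f.
Carrying full precision, 6024.494 ÷ 235.536 = 25.5778055159…; keep min(6, 4) = 4 s.f.
Rounded to 4 significant figures: 25.58.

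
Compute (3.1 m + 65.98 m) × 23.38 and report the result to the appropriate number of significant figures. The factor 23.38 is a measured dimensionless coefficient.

3.1 m + 65.98 m = 69.08 m; the sum is limited to 1 decimal place (3 s.f.).
Carrying full precision, 69.08 × 23.38 = 1615.0904 m; 23.38 has 4 s.f., so the result keeps min(3, 4) = 3 s.f.
Rounded to 3 significant figures: 1.62 × 10³ m.

1.62 × 10³ m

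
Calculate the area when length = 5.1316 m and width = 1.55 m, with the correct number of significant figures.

area = 5.1316 m × 1.55 m = 7.95398 m².
5.1316 has 5 significant figures; 1.55 has 3.
Division/multiplication keeps the fewest: 3 significant figures.
Rounded: 7.95 m².

7.95 m²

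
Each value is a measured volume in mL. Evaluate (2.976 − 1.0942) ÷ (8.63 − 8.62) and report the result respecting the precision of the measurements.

2 × 10^2

2.976 − 1.0942 = 1.8818, limited to 3 d.p. → 4 s.f.; 8.63 − 8.62 = 0.01, limited to 2 d.p. → 1 s.f.
Carrying full precision, 1.8818 ÷ 0.01 = 188.18; keep min(4, 1) = 1 s.f.
Rounded to 1 significant figure: 2 × 10^2.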